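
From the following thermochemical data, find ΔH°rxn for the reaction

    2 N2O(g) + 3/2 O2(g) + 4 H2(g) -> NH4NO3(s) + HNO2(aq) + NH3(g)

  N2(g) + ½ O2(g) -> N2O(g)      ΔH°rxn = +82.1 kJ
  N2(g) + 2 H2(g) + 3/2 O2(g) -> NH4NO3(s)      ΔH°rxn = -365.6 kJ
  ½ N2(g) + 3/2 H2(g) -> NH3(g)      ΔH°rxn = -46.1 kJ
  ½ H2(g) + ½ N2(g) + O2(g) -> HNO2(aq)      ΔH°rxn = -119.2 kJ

equation 1 reversed and × 2 (reverse to put N2O(g) on the reactant side; scale by 2 for the 2 N2O(g)): (-2)·(+82.1) = -164.2 kJ
equation 2 as written (NH4NO3(s) already on the product side): -365.6 kJ
equation 3 as written (NH3(g) already on the product side): -46.1 kJ
equation 4 as written (HNO2(aq) already on the product side): -119.2 kJ
Combining the equations, ΔH°rxn = (-2)·(+82.1) + (1)·(-365.6) + (1)·(-46.1) + (1)·(-119.2) = -695.1 kJ

ΔH°rxn = -695.1 kJ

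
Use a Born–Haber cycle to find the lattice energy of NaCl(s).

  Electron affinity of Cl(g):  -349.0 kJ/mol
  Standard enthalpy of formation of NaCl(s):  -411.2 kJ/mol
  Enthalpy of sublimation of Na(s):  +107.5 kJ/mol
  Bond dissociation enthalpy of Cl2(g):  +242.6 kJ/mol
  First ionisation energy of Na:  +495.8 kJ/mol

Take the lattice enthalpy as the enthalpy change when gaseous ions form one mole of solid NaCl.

ΔHf° = 1·ΔHsub + 1·(ΣIE) + 1/2·D(Cl2) + 1·EA + U
-411.2 = 1·(+107.5) + 1·(+495.8) + 1/2·(+242.6) + 1·(-349.0) + U
U = -411.2 − (+375.6) = -786.8 kJ/mol

U = -786.8 kJ/mol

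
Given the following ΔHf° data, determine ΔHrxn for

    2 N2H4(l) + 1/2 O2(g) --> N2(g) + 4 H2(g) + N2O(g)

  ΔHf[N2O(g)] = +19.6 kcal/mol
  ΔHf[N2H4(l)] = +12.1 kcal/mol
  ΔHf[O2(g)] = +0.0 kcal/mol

ΔHrxn = -4.6 kcal/mol

Products: 1·(+0.0) + 4·(+0.0) + 1·(+19.6) = +19.6
Reactants: 2·(+12.1) + 1/2·(+0.0) = +24.2
ΔHrxn = (+19.6) − (+24.2) = -4.6 kcal/mol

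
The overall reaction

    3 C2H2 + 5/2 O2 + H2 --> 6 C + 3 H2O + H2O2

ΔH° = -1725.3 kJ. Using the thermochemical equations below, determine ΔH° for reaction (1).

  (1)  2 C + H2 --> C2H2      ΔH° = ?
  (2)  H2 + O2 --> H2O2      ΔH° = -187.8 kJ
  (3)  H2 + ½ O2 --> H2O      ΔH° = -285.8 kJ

(1) reversed and × 3: contributes −3·x
(2) as written: -187.8 kJ
(3) × 3: (3)·(-285.8) = -857.4 kJ
-1725.3 = (-187.8) + (-857.4) − 3·x
x = (-1725.3 − (-1045.2)) / (-3) = 226.7 kJ

ΔH° = 226.7 kJ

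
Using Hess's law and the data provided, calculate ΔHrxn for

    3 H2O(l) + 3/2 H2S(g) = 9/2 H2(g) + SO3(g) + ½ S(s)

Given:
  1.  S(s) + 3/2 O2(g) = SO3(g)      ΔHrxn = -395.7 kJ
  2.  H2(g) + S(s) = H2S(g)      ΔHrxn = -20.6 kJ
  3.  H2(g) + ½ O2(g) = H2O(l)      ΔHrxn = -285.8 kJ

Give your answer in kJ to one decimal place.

ΔHrxn = 492.6 kJ

eq. 1 as written: -395.7 kJ
eq. 2 reversed and × 3/2: (-3/2)·(-20.6) = +30.9 kJ
eq. 3 reversed and × 3: (-3)·(-285.8) = +857.4 kJ
ΔHrxn = (1)·(-395.7) + (-3/2)·(-20.6) + (-3)·(-285.8) = 492.6 kJ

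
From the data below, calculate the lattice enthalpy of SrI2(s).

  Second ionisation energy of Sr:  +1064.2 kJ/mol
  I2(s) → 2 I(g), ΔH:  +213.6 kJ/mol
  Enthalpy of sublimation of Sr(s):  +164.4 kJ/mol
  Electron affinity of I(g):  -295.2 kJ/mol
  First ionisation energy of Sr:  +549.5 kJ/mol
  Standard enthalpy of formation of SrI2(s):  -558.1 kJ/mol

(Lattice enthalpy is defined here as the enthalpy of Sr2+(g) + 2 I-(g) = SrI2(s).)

ΔHf° = 1·ΔHsub + 1·(ΣIE) + 1·D(I2) + 2·EA + U
-558.1 = 1·(+164.4) + 1·(+1613.7) + 1·(+213.6) + 2·(-295.2) + U
U = -558.1 − (+1401.3) = -1959.4 kJ/mol

U = -1959.4 kJ/mol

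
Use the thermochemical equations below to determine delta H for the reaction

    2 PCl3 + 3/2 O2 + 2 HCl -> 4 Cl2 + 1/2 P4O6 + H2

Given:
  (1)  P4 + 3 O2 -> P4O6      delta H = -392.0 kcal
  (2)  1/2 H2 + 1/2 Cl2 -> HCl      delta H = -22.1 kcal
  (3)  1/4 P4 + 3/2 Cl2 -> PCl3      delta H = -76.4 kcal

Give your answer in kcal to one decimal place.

delta H = 1.0 kcal

(1) × 1/2 (×1/2 to match 1/2 P4O6 in the target): (1/2)·(-392.0) = -196.0 kcal
(2) reversed and × 2 (reverse to put HCl on the reactant side; ×2 to match 2 HCl in the target): (-2)·(-22.1) = +44.2 kcal
(3) reversed and × 2 (PCl3 must end up as a reactant; ×2 to match 2 PCl3 in the target): (-2)·(-76.4) = +152.8 kcal
delta H = (1/2)·(-392.0) + (-2)·(-22.1) + (-2)·(-76.4) = 1.0 kcal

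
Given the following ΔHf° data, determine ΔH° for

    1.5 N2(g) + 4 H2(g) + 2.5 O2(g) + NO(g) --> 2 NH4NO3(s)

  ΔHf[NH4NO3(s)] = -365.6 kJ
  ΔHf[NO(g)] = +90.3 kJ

Products: 2·(-365.6) = -731.2
Reactants: 3/2·(+0.0) + 4·(+0.0) + 5/2·(+0.0) + 1·(+90.3) = +90.3
ΔH° = (-731.2) − (+90.3) = -821.5 kJ

ΔH° = -821.5 kJ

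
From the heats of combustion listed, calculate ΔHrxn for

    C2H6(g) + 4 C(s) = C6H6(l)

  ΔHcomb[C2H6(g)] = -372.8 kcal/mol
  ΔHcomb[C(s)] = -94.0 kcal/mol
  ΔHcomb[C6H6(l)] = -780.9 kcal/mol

Using ΔH = Σ nΔHc°(reactants) − Σ nΔHc°(products):
= [1·(-372.8) + 4·(-94.0)] − [1·(-780.9)]
= 32.1 kcal/mol

ΔHrxn = 32.1 kcal/mol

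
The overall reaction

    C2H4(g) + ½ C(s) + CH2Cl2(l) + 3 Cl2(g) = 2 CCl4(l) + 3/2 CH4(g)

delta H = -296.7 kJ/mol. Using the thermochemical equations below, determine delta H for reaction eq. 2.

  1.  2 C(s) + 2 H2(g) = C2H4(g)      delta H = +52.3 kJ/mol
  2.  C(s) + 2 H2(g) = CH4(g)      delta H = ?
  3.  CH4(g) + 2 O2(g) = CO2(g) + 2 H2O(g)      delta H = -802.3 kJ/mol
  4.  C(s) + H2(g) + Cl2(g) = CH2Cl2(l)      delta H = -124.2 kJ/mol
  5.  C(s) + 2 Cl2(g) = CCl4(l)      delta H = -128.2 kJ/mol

delta H = -74.8 kJ/mol

eq. 1 reversed: -52.3 kJ/mol
eq. 2 × 3/2: contributes 3/2·x
eq. 3: not needed.
eq. 4 reversed: +124.2 kJ/mol
eq. 5 × 2: (2)·(-128.2) = -256.4 kJ/mol
-296.7 = (-52.3) + (+124.2) + (-256.4) + 3/2·x
x = (-296.7 − (-184.5)) / (3/2) = -74.8 kJ/mol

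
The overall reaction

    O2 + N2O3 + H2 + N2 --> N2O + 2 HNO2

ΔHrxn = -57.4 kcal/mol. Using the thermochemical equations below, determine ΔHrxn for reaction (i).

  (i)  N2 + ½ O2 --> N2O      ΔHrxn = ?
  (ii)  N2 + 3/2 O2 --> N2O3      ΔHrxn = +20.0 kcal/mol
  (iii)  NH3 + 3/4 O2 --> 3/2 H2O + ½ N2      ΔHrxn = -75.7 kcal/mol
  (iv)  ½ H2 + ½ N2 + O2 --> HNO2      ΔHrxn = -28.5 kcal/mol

ΔHrxn = 19.6 kcal/mol

(i) as written: contributes x
(ii) reversed: -20.0 kcal/mol
(iii): not needed.
(iv) × 2: (2)·(-28.5) = -57.0 kcal/mol
-57.4 = (-20.0) + (-57.0) + x
x = (-57.4 − (-77.0)) / (1) = 19.6 kcal/mol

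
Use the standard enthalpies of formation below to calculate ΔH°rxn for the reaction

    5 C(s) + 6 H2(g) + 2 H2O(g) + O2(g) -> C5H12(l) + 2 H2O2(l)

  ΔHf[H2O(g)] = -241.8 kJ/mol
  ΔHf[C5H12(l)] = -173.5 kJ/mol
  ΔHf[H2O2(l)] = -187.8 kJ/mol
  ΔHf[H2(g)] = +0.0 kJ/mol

Products: 1·(-173.5) + 2·(-187.8) = -549.1
Reactants: 5·(+0.0) + 6·(+0.0) + 2·(-241.8) + 1·(+0.0) = -483.6
ΔH°rxn = (-549.1) − (-483.6) = -65.5 kJ/mol

ΔH°rxn = -65.5 kJ/mol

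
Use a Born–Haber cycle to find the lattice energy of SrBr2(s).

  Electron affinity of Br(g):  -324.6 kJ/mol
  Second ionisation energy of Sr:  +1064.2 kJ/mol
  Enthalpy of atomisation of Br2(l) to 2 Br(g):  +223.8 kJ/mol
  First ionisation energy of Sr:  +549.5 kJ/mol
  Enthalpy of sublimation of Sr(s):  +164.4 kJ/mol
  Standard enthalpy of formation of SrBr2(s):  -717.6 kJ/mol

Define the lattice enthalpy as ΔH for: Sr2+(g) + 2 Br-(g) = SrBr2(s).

ΔHf° = 1·ΔHsub + 1·(ΣIE) + 1·D(Br2) + 2·EA + U
-717.6 = 1·(+164.4) + 1·(+1613.7) + 1·(+223.8) + 2·(-324.6) + U
U = -717.6 − (+1352.7) = -2070.3 kJ/mol

U = -2070.3 kJ/mol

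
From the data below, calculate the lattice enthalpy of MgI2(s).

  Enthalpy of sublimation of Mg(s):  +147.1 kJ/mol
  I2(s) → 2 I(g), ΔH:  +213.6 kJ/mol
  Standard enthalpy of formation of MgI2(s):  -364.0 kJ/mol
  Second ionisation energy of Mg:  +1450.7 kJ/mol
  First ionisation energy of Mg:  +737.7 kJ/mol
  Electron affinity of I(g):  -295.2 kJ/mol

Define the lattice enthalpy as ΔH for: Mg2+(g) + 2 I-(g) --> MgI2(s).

ΔHf° = 1·ΔHsub + 1·(ΣIE) + 1·D(I2) + 2·EA + U
-364.0 = 1·(+147.1) + 1·(+2188.4) + 1·(+213.6) + 2·(-295.2) + U
U = -364.0 − (+1958.7) = -2322.7 kJ/mol

U = -2322.7 kJ/mol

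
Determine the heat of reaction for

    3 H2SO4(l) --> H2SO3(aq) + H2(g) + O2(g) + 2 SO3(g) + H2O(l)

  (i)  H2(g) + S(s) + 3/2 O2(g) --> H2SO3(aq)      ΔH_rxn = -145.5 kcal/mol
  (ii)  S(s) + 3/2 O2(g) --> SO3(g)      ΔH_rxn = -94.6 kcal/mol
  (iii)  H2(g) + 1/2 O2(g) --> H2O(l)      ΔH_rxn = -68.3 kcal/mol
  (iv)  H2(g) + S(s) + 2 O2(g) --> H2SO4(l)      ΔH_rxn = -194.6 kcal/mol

(i) as written: -145.5 kcal/mol
(ii) × 2: (2)·(-94.6) = -189.2 kcal/mol
(iii) as written: -68.3 kcal/mol
(iv) reversed and × 3: (-3)·(-194.6) = +583.8 kcal/mol
Since enthalpy is a state function, ΔH_rxn = (-145.5) + (-189.2) + (-68.3) + (+583.8) = 180.8 kcal/mol

ΔH_rxn = 180.8 kcal/mol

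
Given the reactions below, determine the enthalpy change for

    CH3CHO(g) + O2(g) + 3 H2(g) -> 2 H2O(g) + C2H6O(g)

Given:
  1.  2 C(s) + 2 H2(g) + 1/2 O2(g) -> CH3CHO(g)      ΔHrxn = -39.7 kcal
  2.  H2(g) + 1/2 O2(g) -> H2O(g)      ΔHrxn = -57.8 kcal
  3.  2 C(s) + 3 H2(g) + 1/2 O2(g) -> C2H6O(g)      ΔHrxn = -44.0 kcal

eq. 1 reversed: +39.7 kcal
eq. 2 × 2: (2)·(-57.8) = -115.6 kcal
eq. 3 as written: -44.0 kcal
Since enthalpy is a state function, ΔHrxn = (+39.7) + (-115.6) + (-44.0) = -119.9 kcal

ΔHrxn = -119.9 kcal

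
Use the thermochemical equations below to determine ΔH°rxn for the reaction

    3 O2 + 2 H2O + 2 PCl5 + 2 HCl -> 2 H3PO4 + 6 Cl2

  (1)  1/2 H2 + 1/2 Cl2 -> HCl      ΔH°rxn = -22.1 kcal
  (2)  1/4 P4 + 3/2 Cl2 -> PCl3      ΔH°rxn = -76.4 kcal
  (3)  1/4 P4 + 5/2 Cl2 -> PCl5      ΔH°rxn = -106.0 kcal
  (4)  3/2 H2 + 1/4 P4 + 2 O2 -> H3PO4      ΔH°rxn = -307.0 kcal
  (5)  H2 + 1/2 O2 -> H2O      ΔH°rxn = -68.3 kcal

ΔH°rxn = -221.2 kcal

(1) reversed and × 2 (reverse to put HCl on the reactant side; ×2 to match 2 HCl in the target): (-2)·(-22.1) = +44.2 kcal
(2): not needed (PCl3 appears nowhere else).
(3) reversed and × 2 (reverse to put PCl5 on the reactant side; ×2 to match 2 PCl5 in the target): (-2)·(-106.0) = +212.0 kcal
(4) × 2 (scale by 2 for the 2 H3PO4): (2)·(-307.0) = -614.0 kcal
(5) reversed and × 2 (reverse to put H2O on the reactant side; scale by 2 for the 2 H2O): (-2)·(-68.3) = +136.6 kcal
Summing the manipulated equations, ΔH°rxn = (+44.2) + (+212.0) + (-614.0) + (+136.6) = -221.2 kcal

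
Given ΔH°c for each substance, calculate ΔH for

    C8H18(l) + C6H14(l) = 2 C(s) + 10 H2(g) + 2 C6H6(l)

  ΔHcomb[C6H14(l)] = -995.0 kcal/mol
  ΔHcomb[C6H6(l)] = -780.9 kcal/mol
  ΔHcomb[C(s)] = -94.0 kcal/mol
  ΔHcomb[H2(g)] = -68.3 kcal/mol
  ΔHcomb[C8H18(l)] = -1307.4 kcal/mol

ΔH = 130.4 kcal/mol

With combustion enthalpies, reactants minus products:
= [1·(-1307.4) + 1·(-995.0)] − [2·(-94.0) + 10·(-68.3) + 2·(-780.9)]
= 130.4 kcal/mol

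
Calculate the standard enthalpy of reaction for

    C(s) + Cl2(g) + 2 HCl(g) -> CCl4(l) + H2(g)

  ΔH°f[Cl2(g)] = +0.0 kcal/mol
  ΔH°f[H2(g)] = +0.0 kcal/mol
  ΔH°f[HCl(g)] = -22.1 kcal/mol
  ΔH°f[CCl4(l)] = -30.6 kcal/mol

Products: 1·(-30.6) + 1·(+0.0) = -30.6
Reactants: 1·(+0.0) + 1·(+0.0) + 2·(-22.1) = -44.2
ΔHrxn = (-30.6) − (-44.2) = 13.6 kcal/mol

ΔHrxn = 13.6 kcal/mol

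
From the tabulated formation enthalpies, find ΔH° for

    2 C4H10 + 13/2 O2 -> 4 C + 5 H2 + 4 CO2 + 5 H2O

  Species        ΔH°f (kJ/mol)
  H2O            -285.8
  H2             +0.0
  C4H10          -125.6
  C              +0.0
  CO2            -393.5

ΔH°rxn = Σ nΔHf°(products) − Σ nΔHf°(reactants).
Products: 4·(+0.0) + 5·(+0.0) + 4·(-393.5) + 5·(-285.8) = -3003.0
Reactants: 2·(-125.6) + 13/2·(+0.0) = -251.2
ΔH° = (-3003.0) − (-251.2) = -2751.8 kJ/mol

ΔH° = -2751.8 kJ/mol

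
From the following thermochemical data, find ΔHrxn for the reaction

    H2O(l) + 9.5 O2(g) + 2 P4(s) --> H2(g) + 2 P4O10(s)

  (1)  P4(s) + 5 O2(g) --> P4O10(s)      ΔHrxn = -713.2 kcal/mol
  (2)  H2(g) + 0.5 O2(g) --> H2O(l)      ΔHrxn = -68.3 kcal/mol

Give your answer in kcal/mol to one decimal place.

(1) × 2: (2)·(-713.2) = -1426.4 kcal/mol
(2) reversed: +68.3 kcal/mol
ΔHrxn = (2)·(-713.2) + (-1)·(-68.3) = -1358.1 kcal/mol

ΔHrxn = -1358.1 kcal/mol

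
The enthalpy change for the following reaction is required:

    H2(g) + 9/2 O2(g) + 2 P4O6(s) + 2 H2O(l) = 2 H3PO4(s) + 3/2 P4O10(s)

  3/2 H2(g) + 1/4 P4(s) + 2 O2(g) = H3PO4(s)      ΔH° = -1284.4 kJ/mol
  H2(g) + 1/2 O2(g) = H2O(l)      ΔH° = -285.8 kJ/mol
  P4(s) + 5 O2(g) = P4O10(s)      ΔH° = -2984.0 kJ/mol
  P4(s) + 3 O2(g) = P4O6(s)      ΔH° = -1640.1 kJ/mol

equation 1 × 2: (2)·(-1284.4) = -2568.8 kJ/mol
equation 2 reversed and × 2: (-2)·(-285.8) = +571.6 kJ/mol
equation 3 × 3/2: (3/2)·(-2984.0) = -4476.0 kJ/mol
equation 4 reversed and × 2: (-2)·(-1640.1) = +3280.2 kJ/mol
ΔH° = (2)·(-1284.4) + (-2)·(-285.8) + (3/2)·(-2984.0) + (-2)·(-1640.1) = -3193.0 kJ/mol

ΔH° = -3193.0 kJ/mol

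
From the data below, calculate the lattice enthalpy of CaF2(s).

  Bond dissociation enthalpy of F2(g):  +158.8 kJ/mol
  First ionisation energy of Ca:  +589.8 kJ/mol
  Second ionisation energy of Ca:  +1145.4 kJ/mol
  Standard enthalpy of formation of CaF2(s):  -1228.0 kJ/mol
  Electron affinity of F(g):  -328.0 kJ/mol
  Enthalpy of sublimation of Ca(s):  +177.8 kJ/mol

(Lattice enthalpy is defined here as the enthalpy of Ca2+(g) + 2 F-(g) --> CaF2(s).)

ΔHf° = 1·ΔHsub + 1·(ΣIE) + 1·D(F2) + 2·EA + U
-1228.0 = 1·(+177.8) + 1·(+1735.2) + 1·(+158.8) + 2·(-328.0) + U
U = -1228.0 − (+1415.8) = -2643.8 kJ/mol

U = -2643.8 kJ/mol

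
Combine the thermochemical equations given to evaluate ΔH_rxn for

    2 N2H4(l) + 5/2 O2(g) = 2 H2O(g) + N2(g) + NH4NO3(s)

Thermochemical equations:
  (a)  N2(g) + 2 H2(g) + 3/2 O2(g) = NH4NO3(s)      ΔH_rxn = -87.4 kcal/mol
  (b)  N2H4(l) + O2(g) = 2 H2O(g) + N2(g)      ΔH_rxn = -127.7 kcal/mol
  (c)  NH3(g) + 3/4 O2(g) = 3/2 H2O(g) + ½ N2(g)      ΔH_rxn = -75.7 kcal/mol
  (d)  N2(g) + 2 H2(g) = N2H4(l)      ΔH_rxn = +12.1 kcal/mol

(a) as written: -87.4 kcal/mol
(b) as written: -127.7 kcal/mol
(c): not needed.
(d) reversed: -12.1 kcal/mol
By Hess's law, ΔH_rxn = (1)·(-87.4) + (1)·(-127.7) + (-1)·(+12.1) = -227.2 kcal/mol

ΔH_rxn = -227.2 kcal/mol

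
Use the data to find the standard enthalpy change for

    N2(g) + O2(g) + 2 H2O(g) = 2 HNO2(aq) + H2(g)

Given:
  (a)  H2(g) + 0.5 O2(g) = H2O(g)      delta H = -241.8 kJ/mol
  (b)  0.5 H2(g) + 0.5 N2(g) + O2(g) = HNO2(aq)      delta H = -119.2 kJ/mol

(a) reversed and × 2: (-2)·(-241.8) = +483.6 kJ/mol
(b) × 2: (2)·(-119.2) = -238.4 kJ/mol
Summing the manipulated equations, delta H = (+483.6) + (-238.4) = 245.2 kJ/mol

delta H = 245.2 kJ/mol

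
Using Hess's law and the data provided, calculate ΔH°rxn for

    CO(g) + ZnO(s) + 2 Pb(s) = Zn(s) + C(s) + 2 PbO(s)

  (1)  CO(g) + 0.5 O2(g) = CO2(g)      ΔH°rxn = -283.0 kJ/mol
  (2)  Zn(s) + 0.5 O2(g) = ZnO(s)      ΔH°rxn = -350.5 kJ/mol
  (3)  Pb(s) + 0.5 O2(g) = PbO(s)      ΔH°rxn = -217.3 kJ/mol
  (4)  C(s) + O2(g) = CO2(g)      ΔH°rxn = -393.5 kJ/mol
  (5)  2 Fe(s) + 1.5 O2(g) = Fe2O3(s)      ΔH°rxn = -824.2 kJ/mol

(1) as written: -283.0 kJ/mol
(2) reversed: +350.5 kJ/mol
(3) × 2: (2)·(-217.3) = -434.6 kJ/mol
(4) reversed: +393.5 kJ/mol
(5): not needed.
Summing the manipulated equations, ΔH°rxn = (-283.0) + (+350.5) + (-434.6) + (+393.5) = 26.4 kJ/mol

ΔH°rxn = 26.4 kJ/mol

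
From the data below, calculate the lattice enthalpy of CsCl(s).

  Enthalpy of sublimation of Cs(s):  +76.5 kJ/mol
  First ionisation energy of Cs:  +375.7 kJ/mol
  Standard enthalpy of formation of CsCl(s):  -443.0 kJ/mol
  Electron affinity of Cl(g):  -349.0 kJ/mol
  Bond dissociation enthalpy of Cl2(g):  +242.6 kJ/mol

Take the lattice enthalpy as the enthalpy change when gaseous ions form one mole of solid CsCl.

U = -667.5 kJ/mol

ΔHf° = 1·ΔHsub + 1·(ΣIE) + 1/2·D(Cl2) + 1·EA + U
-443.0 = 1·(+76.5) + 1·(+375.7) + 1/2·(+242.6) + 1·(-349.0) + U
U = -443.0 − (+224.5) = -667.5 kJ/mol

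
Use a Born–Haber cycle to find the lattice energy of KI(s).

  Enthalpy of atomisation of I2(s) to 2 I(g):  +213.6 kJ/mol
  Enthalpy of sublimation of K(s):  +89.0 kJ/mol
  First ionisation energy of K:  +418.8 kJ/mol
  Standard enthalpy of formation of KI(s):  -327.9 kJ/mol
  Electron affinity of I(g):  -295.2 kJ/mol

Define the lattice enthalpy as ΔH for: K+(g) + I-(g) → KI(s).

ΔHf° = 1·ΔHsub + 1·(ΣIE) + 1/2·D(I2) + 1·EA + U
-327.9 = 1·(+89.0) + 1·(+418.8) + 1/2·(+213.6) + 1·(-295.2) + U
U = -327.9 − (+319.4) = -647.3 kJ/mol

U = -647.3 kJ/mol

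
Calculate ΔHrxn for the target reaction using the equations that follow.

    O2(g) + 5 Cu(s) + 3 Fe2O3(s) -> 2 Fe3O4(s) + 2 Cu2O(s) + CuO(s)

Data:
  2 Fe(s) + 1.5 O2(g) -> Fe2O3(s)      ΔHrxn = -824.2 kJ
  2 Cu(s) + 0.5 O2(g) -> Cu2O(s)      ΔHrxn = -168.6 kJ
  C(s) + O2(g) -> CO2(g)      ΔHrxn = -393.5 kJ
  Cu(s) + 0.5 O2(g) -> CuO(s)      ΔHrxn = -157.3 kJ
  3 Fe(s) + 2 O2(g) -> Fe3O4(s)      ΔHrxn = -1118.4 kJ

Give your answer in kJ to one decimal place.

ΔHrxn = -258.7 kJ

equation 1 reversed and × 3: (-3)·(-824.2) = +2472.6 kJ
equation 2 × 2: (2)·(-168.6) = -337.2 kJ
equation 3: not needed.
equation 4 as written: -157.3 kJ
equation 5 × 2: (2)·(-1118.4) = -2236.8 kJ
Combining the equations, ΔHrxn = (-3)·(-824.2) + (2)·(-168.6) + (1)·(-157.3) + (2)·(-1118.4) = -258.7 kJ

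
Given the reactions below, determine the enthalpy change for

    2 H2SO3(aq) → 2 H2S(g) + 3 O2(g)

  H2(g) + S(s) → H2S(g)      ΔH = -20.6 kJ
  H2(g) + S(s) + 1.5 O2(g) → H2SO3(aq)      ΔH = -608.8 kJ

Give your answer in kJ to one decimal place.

equation 1 × 2 (scale by 2 for the 2 H2S(g)): (2)·(-20.6) = -41.2 kJ
equation 2 reversed and × 2 (reverse to put H2SO3(aq) on the reactant side; ×2 to match 2 H2SO3(aq) in the target): (-2)·(-608.8) = +1217.6 kJ
Summing the manipulated equations, ΔH = (-41.2) + (+1217.6) = 1176.4 kJ

ΔH = 1176.4 kJ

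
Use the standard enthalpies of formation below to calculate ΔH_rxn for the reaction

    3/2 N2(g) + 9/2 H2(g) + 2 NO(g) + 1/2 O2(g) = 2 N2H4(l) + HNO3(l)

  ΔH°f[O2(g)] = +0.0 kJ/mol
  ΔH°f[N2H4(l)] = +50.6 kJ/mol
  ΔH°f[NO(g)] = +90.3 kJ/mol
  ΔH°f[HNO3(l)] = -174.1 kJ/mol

ΔH_rxn = -253.5 kJ/mol

Products: 2·(+50.6) + 1·(-174.1) = -72.9
Reactants: 3/2·(+0.0) + 9/2·(+0.0) + 2·(+90.3) + 1/2·(+0.0) = +180.6
ΔH_rxn = (-72.9) − (+180.6) = -253.5 kJ/mol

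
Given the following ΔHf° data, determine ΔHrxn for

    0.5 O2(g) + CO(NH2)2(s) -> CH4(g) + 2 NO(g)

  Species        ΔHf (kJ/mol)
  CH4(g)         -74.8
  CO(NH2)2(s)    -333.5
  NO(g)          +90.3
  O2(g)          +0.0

Products: 1·(-74.8) + 2·(+90.3) = +105.8
Reactants: 1/2·(+0.0) + 1·(-333.5) = -333.5
ΔHrxn = (+105.8) − (-333.5) = 439.3 kJ/mol

ΔHrxn = 439.3 kJ/mol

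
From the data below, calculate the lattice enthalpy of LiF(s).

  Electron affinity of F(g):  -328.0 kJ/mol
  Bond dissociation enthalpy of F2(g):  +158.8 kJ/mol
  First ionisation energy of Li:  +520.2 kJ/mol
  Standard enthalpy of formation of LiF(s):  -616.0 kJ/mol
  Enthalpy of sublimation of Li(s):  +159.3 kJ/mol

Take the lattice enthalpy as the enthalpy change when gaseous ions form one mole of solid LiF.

ΔHf° = 1·ΔHsub + 1·(ΣIE) + 1/2·D(F2) + 1·EA + U
-616.0 = 1·(+159.3) + 1·(+520.2) + 1/2·(+158.8) + 1·(-328.0) + U
U = -616.0 − (+430.9) = -1046.9 kJ/mol

U = -1046.9 kJ/mol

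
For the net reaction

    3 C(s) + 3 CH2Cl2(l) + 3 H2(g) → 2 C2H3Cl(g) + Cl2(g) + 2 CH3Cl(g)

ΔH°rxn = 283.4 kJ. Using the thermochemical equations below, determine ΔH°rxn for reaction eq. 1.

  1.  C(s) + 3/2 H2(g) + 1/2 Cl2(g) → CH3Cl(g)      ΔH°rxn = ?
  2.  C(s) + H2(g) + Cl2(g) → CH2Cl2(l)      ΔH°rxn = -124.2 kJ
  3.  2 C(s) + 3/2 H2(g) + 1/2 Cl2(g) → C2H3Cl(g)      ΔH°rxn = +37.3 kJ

ΔH°rxn = -81.9 kJ

eq. 1 × 2 (×2 to match 2 CH3Cl(g) in the target): contributes 2·x
eq. 2 reversed and × 3 (reverse to put CH2Cl2(l) on the reactant side; scale by 3 for the 3 CH2Cl2(l)): (-3)·(-124.2) = +372.6 kJ
eq. 3 × 2 (scale by 2 for the 2 C2H3Cl(g)): (2)·(+37.3) = +74.6 kJ
+283.4 = (+372.6) + (+74.6) + 2·x
x = (+283.4 − (+447.2)) / (2) = -81.9 kJ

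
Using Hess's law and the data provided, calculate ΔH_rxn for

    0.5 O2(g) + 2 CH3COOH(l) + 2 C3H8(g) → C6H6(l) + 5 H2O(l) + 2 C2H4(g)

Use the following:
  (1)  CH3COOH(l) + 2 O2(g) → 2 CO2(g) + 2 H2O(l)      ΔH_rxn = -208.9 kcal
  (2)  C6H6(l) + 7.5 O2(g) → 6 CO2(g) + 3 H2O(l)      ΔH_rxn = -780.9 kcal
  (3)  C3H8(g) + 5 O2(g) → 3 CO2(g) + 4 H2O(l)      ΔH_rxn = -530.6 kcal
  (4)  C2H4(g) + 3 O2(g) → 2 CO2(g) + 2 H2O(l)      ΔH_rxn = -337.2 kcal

(1) × 2: (2)·(-208.9) = -417.8 kcal
(2) reversed: +780.9 kcal
(3) × 2: (2)·(-530.6) = -1061.2 kcal
(4) reversed and × 2: (-2)·(-337.2) = +674.4 kcal
Combining the equations, ΔH_rxn = (-417.8) + (+780.9) + (-1061.2) + (+674.4) = -23.7 kcal

ΔH_rxn = -23.7 kcal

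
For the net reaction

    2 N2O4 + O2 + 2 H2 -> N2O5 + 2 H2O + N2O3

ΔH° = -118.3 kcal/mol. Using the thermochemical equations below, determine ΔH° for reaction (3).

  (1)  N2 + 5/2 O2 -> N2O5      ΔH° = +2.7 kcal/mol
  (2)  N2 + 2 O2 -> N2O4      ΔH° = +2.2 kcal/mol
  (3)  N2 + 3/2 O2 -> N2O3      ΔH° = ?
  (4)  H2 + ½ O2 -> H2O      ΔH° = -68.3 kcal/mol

ΔH° = 20.0 kcal/mol

(1) as written: +2.7 kcal/mol
(2) reversed and × 2: (-2)·(+2.2) = -4.4 kcal/mol
(3) as written: contributes x
(4) × 2: (2)·(-68.3) = -136.6 kcal/mol
-118.3 = (+2.7) + (-4.4) + (-136.6) + x
x = (-118.3 − (-138.3)) / (1) = 20.0 kcal/mol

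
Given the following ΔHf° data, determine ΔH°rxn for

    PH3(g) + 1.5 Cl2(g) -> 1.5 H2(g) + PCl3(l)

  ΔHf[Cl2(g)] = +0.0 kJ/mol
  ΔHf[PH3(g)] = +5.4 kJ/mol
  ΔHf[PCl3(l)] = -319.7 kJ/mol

Products: 3/2·(+0.0) + 1·(-319.7) = -319.7
Reactants: 1·(+5.4) + 3/2·(+0.0) = +5.4
ΔH°rxn = (-319.7) − (+5.4) = -325.1 kJ/mol

ΔH°rxn = -325.1 kJ/mol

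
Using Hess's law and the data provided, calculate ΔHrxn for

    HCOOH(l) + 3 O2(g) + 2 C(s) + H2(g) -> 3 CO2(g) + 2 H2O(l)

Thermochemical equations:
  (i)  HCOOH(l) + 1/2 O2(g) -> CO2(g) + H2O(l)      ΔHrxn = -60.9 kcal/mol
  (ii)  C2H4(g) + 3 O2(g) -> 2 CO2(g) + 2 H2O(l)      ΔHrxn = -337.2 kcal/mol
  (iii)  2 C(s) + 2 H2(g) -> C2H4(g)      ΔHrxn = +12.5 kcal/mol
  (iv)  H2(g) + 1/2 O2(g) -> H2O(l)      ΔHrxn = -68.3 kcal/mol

(i) as written: -60.9 kcal/mol
(ii) as written: -337.2 kcal/mol
(iii) as written: +12.5 kcal/mol
(iv) reversed: +68.3 kcal/mol
ΔHrxn = (1)·(-60.9) + (1)·(-337.2) + (1)·(+12.5) + (-1)·(-68.3) = -317.3 kcal/mol

ΔHrxn = -317.3 kcal/mol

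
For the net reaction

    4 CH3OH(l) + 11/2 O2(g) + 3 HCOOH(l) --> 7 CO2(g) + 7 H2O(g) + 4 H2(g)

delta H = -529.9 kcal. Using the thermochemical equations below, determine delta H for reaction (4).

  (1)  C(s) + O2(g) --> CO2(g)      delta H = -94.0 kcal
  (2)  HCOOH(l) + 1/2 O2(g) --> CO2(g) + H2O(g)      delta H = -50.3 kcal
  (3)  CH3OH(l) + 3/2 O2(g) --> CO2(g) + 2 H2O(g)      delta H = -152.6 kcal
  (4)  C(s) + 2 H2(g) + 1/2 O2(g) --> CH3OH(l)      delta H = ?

delta H = -57.1 kcal

(1) × 2: (2)·(-94.0) = -188.0 kcal
(2) × 3: (3)·(-50.3) = -150.9 kcal
(3) × 2: (2)·(-152.6) = -305.2 kcal
(4) reversed and × 2: contributes −2·x
-529.9 = (-188.0) + (-150.9) + (-305.2) − 2·x
x = (-529.9 − (-644.1)) / (-2) = -57.1 kcal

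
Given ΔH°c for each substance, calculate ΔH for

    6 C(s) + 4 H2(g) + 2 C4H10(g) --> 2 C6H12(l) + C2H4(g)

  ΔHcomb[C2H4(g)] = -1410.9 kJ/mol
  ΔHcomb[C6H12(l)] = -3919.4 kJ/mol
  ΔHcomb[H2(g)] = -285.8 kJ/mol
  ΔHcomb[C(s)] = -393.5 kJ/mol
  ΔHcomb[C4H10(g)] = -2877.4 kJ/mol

With combustion enthalpies, reactants minus products:
= [6·(-393.5) + 4·(-285.8) + 2·(-2877.4)] − [2·(-3919.4) + 1·(-1410.9)]
= -9.3 kJ/mol

ΔH = -9.3 kJ/mol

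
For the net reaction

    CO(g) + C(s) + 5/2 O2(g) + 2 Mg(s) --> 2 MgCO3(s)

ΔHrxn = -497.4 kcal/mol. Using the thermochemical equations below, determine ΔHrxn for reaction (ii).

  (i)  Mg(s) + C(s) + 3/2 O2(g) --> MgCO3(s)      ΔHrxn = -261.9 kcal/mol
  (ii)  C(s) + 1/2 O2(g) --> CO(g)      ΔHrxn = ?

(i) × 2: (2)·(-261.9) = -523.8 kcal/mol
(ii) reversed: contributes −x
-497.4 = (-523.8) − x
x = (-497.4 − (-523.8)) / (-1) = -26.4 kcal/mol

ΔHrxn = -26.4 kcal/mol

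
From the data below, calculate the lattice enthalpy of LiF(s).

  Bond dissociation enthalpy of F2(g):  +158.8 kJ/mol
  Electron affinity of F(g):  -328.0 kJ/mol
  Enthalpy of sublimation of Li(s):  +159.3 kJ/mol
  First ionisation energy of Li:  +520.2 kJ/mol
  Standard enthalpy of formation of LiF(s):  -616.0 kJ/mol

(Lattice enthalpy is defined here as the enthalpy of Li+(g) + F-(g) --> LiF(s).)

ΔHf° = 1·ΔHsub + 1·(ΣIE) + 1/2·D(F2) + 1·EA + U
-616.0 = 1·(+159.3) + 1·(+520.2) + 1/2·(+158.8) + 1·(-328.0) + U
U = -616.0 − (+430.9) = -1046.9 kJ/mol

U = -1046.9 kJ/mol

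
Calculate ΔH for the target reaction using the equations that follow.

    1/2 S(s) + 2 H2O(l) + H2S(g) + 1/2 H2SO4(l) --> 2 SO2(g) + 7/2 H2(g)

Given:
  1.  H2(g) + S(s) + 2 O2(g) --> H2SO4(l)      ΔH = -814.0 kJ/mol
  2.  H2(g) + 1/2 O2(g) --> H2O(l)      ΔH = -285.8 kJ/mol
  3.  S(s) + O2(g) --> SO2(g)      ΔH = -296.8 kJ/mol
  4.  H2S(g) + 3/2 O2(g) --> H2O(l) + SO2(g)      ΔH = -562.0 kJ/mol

ΔH = 405.6 kJ/mol

eq. 1 reversed and × 1/2 (reverse to put H2SO4(l) on the reactant side; scale by 1/2 for the 1/2 H2SO4(l)): (-1/2)·(-814.0) = +407.0 kJ/mol
eq. 2 reversed and × 3: (-3)·(-285.8) = +857.4 kJ/mol
eq. 3 as written: -296.8 kJ/mol
eq. 4 as written (H2S(g) already on the reactant side): -562.0 kJ/mol
ΔH = (+407.0) + (+857.4) + (-296.8) + (-562.0) = 405.6 kJ/mol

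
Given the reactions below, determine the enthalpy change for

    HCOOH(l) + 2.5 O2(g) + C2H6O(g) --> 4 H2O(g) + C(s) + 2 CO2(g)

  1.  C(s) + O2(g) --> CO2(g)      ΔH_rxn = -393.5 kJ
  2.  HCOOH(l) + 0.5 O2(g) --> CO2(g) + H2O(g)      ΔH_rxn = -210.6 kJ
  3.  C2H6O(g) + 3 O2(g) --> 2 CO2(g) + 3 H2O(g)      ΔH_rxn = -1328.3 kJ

ΔH_rxn = -1145.4 kJ

eq. 1 reversed (C(s) must end up as a product): +393.5 kJ
eq. 2 as written (HCOOH(l) already on the reactant side): -210.6 kJ
eq. 3 as written (C2H6O(g) already on the reactant side): -1328.3 kJ
By Hess's law, ΔH_rxn = (-1)·(-393.5) + (1)·(-210.6) + (1)·(-1328.3) = -1145.4 kJ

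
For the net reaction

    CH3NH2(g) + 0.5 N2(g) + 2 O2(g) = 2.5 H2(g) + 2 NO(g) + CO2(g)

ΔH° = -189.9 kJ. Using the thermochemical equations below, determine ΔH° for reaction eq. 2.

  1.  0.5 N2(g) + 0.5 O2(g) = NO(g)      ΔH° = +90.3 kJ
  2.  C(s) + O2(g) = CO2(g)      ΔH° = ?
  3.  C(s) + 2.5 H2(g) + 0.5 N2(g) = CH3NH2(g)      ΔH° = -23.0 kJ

eq. 1 × 2 (×2 to match 2 NO(g) in the target): (2)·(+90.3) = +180.6 kJ
eq. 2 as written (CO2(g) already on the product side): contributes x
eq. 3 reversed (reverse to put CH3NH2(g) on the reactant side): +23.0 kJ
-189.9 = (+180.6) + (+23.0) + x
x = (-189.9 − (+203.6)) / (1) = -393.5 kJ

ΔH° = -393.5 kJ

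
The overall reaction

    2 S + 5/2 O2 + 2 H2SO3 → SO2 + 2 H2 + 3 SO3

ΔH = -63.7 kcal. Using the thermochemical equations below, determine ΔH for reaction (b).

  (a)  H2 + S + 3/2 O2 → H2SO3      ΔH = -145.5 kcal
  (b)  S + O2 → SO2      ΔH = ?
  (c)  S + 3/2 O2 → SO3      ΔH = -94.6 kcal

(a) reversed and × 2: (-2)·(-145.5) = +291.0 kcal
(b) as written: contributes x
(c) × 3: (3)·(-94.6) = -283.8 kcal
-63.7 = (+291.0) + (-283.8) + x
x = (-63.7 − (+7.2)) / (1) = -70.9 kcal

ΔH = -70.9 kcal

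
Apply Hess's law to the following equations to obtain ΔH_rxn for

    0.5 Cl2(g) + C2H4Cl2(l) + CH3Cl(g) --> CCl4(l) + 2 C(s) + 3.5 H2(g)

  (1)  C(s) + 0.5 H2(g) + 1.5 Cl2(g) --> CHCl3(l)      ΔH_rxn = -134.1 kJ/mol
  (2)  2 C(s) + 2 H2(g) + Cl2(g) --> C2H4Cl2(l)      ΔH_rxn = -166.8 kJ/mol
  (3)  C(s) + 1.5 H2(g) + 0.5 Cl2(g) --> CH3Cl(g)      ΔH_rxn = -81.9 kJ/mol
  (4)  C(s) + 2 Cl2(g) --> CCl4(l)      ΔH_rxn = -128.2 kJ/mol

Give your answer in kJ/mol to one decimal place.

ΔH_rxn = 120.5 kJ/mol

(1): not needed (CHCl3(l) appears nowhere else).
(2) reversed (C2H4Cl2(l) must end up as a reactant): +166.8 kJ/mol
(3) reversed (reverse to put CH3Cl(g) on the reactant side): +81.9 kJ/mol
(4) as written (CCl4(l) already on the product side): -128.2 kJ/mol
ΔH_rxn = (-1)·(-166.8) + (-1)·(-81.9) + (1)·(-128.2) = 120.5 kJ/mol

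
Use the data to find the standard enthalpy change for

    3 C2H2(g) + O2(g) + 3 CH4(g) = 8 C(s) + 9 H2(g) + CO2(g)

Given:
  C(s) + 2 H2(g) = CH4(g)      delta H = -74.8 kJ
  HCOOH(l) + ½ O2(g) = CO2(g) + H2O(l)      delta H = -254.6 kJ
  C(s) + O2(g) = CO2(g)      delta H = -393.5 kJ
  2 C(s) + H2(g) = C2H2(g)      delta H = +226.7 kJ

equation 1 reversed and × 3: (-3)·(-74.8) = +224.4 kJ
equation 2: not needed.
equation 3 as written: -393.5 kJ
equation 4 reversed and × 3: (-3)·(+226.7) = -680.1 kJ
delta H = (-3)·(-74.8) + (1)·(-393.5) + (-3)·(+226.7) = -849.2 kJ

delta H = -849.2 kJ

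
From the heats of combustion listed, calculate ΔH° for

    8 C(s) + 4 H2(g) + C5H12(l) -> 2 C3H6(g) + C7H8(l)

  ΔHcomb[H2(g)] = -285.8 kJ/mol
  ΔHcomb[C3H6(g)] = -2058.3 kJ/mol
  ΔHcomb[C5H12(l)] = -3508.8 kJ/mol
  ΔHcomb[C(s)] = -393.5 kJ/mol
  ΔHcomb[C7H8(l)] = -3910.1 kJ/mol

Using ΔH = Σ nΔHc°(reactants) − Σ nΔHc°(products):
= [8·(-393.5) + 4·(-285.8) + 1·(-3508.8)] − [2·(-2058.3) + 1·(-3910.1)]
= 226.7 kJ/mol

ΔH° = 226.7 kJ/mol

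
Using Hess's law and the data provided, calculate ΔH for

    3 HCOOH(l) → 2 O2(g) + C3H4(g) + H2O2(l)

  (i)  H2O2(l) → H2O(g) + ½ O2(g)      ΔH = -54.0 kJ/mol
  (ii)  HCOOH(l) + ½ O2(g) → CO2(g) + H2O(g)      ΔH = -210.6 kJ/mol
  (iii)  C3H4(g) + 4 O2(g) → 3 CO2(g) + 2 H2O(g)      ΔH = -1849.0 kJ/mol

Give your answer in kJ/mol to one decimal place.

(i) reversed (H2O2(l) must end up as a product): +54.0 kJ/mol
(ii) × 3 (scale by 3 for the 3 HCOOH(l)): (3)·(-210.6) = -631.8 kJ/mol
(iii) reversed (C3H4(g) must end up as a product): +1849.0 kJ/mol
By Hess's law, ΔH = (+54.0) + (-631.8) + (+1849.0) = 1271.2 kJ/mol

ΔH = 1271.2 kJ/mol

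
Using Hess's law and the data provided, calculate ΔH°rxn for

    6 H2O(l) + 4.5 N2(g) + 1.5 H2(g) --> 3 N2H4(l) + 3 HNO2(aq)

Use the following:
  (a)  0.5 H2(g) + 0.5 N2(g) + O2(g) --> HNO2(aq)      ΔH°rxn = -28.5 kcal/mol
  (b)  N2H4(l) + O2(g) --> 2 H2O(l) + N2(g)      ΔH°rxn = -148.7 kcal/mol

ΔH°rxn = 360.6 kcal/mol

(a) × 3 (×3 to match 3 HNO2(aq) in the target): (3)·(-28.5) = -85.5 kcal/mol
(b) reversed and × 3 (N2H4(l) must end up as a product; scale by 3 for the 3 N2H4(l)): (-3)·(-148.7) = +446.1 kcal/mol
ΔH°rxn = (3)·(-28.5) + (-3)·(-148.7) = 360.6 kcal/mol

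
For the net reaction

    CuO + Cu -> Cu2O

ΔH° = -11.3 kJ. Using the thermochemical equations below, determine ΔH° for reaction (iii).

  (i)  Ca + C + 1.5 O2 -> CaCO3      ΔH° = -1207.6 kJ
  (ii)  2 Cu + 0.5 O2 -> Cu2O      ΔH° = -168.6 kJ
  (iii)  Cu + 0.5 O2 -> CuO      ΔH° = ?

ΔH° = -157.3 kJ

(i): not needed.
(ii) as written: -168.6 kJ
(iii) reversed: contributes −x
-11.3 = (-168.6) − x
x = (-11.3 − (-168.6)) / (-1) = -157.3 kJ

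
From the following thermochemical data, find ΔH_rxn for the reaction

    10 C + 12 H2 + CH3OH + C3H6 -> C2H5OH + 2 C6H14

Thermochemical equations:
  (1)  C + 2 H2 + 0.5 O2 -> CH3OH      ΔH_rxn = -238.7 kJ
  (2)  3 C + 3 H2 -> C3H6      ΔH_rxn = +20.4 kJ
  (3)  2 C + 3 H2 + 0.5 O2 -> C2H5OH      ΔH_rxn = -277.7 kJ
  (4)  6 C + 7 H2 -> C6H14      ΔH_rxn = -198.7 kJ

ΔH_rxn = -456.8 kJ

(1) reversed (CH3OH must end up as a reactant): +238.7 kJ
(2) reversed (reverse to put C3H6 on the reactant side): -20.4 kJ
(3) as written (C2H5OH already on the product side): -277.7 kJ
(4) × 2 (×2 to match 2 C6H14 in the target): (2)·(-198.7) = -397.4 kJ
Combining the equations, ΔH_rxn = (-1)·(-238.7) + (-1)·(+20.4) + (1)·(-277.7) + (2)·(-198.7) = -456.8 kJ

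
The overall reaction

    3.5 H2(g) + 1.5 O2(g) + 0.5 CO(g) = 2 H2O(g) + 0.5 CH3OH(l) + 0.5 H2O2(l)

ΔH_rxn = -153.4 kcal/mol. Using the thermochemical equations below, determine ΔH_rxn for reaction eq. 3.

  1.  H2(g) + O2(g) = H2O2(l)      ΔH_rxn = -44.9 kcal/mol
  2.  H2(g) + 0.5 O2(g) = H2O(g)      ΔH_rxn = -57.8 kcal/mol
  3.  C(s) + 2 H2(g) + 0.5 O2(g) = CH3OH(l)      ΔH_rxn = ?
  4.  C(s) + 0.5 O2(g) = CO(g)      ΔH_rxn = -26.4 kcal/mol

eq. 1 × 1/2: (1/2)·(-44.9) = -22.45 kcal/mol
eq. 2 × 2: (2)·(-57.8) = -115.6 kcal/mol
eq. 3 × 1/2: contributes 1/2·x
eq. 4 reversed and × 1/2: (-1/2)·(-26.4) = +13.2 kcal/mol
-153.4 = (-22.45) + (-115.6) + (+13.2) + 1/2·x
x = (-153.4 − (-124.85)) / (1/2) = -57.1 kcal/mol

ΔH_rxn = -57.1 kcal/mol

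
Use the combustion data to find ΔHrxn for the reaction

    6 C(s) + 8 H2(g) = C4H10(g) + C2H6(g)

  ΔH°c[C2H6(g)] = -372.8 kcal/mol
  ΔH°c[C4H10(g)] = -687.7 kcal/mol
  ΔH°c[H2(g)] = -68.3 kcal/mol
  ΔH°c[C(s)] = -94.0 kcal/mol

ΔHrxn = -49.9 kcal/mol

With combustion enthalpies, reactants minus products:
= [6·(-94.0) + 8·(-68.3)] − [1·(-687.7) + 1·(-372.8)]
= -49.9 kcal/mol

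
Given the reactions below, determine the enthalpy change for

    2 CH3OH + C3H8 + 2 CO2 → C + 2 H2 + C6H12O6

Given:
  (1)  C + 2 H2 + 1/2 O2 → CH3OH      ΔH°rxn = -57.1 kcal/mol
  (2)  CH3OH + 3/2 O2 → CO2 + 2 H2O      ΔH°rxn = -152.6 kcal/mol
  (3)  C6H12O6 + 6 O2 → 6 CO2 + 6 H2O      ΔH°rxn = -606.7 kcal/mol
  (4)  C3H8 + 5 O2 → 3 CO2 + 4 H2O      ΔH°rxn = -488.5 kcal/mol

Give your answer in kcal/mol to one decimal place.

(1) reversed (C must end up as a product): +57.1 kcal/mol
(2) as written: -152.6 kcal/mol
(3) reversed (reverse to put C6H12O6 on the product side): +606.7 kcal/mol
(4) as written (C3H8 already on the reactant side): -488.5 kcal/mol
ΔH°rxn = (+57.1) + (-152.6) + (+606.7) + (-488.5) = 22.7 kcal/mol

ΔH°rxn = 22.7 kcal/mol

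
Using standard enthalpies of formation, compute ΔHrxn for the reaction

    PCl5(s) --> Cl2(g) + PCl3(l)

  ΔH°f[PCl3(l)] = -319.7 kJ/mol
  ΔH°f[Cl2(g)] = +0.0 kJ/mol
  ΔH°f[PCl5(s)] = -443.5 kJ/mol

Products: 1·(+0.0) + 1·(-319.7) = -319.7
Reactants: 1·(-443.5) = -443.5
ΔHrxn = (-319.7) − (-443.5) = 123.8 kJ/mol

ΔHrxn = 123.8 kJ/mol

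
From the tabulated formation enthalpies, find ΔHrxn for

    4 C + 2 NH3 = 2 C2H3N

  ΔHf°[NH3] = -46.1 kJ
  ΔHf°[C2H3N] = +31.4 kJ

Products: 2·(+31.4) = +62.8
Reactants: 4·(+0.0) + 2·(-46.1) = -92.2
ΔHrxn = (+62.8) − (-92.2) = 155.0 kJ

ΔHrxn = 155.0 kJ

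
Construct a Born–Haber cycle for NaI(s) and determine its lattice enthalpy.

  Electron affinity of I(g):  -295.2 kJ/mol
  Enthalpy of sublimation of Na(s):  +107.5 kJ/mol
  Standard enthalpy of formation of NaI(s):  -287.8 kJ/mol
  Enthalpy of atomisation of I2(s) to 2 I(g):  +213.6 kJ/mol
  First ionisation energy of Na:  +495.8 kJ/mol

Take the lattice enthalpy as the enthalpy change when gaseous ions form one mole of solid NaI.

ΔHf° = 1·ΔHsub + 1·(ΣIE) + 1/2·D(I2) + 1·EA + U
-287.8 = 1·(+107.5) + 1·(+495.8) + 1/2·(+213.6) + 1·(-295.2) + U
U = -287.8 − (+414.9) = -702.7 kJ/mol

U = -702.7 kJ/mol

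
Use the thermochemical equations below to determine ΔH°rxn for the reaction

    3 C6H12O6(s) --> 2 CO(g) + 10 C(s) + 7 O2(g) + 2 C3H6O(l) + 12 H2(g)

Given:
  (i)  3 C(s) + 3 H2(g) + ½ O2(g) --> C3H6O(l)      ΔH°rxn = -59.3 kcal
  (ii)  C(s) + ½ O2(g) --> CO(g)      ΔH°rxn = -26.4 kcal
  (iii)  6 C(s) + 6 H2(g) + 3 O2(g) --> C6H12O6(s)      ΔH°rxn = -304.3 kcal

(i) × 2 (×2 to match 2 C3H6O(l) in the target): (2)·(-59.3) = -118.6 kcal
(ii) × 2 (scale by 2 for the 2 CO(g)): (2)·(-26.4) = -52.8 kcal
(iii) reversed and × 3 (C6H12O6(s) must end up as a reactant; scale by 3 for the 3 C6H12O6(s)): (-3)·(-304.3) = +912.9 kcal
ΔH°rxn = (2)·(-59.3) + (2)·(-26.4) + (-3)·(-304.3) = 741.5 kcal

ΔH°rxn = 741.5 kcal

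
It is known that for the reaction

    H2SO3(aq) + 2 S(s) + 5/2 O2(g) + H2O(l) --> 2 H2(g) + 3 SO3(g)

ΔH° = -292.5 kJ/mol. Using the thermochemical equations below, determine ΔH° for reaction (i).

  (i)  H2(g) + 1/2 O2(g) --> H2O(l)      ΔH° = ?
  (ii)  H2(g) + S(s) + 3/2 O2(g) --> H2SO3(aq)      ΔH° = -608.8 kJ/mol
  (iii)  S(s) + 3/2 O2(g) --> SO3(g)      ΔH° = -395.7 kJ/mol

ΔH° = -285.8 kJ/mol

(i) reversed: contributes −x
(ii) reversed: +608.8 kJ/mol
(iii) × 3: (3)·(-395.7) = -1187.1 kJ/mol
-292.5 = (+608.8) + (-1187.1) − x
x = (-292.5 − (-578.3)) / (-1) = -285.8 kJ/mol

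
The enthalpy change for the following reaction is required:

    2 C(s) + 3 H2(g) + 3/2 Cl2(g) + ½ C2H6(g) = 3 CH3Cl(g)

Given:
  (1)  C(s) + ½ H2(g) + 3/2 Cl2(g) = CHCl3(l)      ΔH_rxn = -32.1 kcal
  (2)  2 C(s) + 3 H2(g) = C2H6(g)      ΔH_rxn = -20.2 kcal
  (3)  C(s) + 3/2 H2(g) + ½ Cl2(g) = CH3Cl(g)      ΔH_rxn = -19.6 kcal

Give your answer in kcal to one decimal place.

(1): not needed (CHCl3(l) appears nowhere else).
(2) reversed and × 1/2 (reverse to put C2H6(g) on the reactant side; scale by 1/2 for the 1/2 C2H6(g)): (-1/2)·(-20.2) = +10.1 kcal
(3) × 3 (×3 to match 3 CH3Cl(g) in the target): (3)·(-19.6) = -58.8 kcal
Combining the equations, ΔH_rxn = (+10.1) + (-58.8) = -48.7 kcal

ΔH_rxn = -48.7 kcal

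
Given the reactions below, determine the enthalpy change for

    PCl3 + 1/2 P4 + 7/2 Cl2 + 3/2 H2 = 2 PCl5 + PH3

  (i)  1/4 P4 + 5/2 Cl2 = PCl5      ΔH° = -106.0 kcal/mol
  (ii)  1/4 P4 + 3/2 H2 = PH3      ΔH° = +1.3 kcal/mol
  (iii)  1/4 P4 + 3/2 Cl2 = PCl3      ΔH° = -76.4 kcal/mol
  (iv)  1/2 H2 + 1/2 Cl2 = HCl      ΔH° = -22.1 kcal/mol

ΔH° = -134.3 kcal/mol

(i) × 2 (×2 to match 2 PCl5 in the target): (2)·(-106.0) = -212.0 kcal/mol
(ii) as written (PH3 already on the product side): +1.3 kcal/mol
(iii) reversed (PCl3 must end up as a reactant): +76.4 kcal/mol
(iv): not needed (HCl appears nowhere else).
ΔH° = (-212.0) + (+1.3) + (+76.4) = -134.3 kcal/mol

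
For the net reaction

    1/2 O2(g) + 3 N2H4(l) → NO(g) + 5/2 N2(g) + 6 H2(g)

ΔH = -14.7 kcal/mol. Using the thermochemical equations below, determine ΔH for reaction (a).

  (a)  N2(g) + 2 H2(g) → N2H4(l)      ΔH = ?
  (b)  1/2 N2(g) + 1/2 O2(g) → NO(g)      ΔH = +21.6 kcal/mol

ΔH = 12.1 kcal/mol

(a) reversed and × 3: contributes −3·x
(b) as written: +21.6 kcal/mol
-14.7 = (+21.6) − 3·x
x = (-14.7 − (+21.6)) / (-3) = 12.1 kcal/mol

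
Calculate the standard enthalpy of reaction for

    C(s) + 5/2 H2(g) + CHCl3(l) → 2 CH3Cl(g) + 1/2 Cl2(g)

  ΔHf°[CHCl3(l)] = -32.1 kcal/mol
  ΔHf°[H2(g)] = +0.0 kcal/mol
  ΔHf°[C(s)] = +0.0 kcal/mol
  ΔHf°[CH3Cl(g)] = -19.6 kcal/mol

ΔH°rxn = -7.1 kcal/mol

Products: 2·(-19.6) + 1/2·(+0.0) = -39.2
Reactants: 1·(+0.0) + 5/2·(+0.0) + 1·(-32.1) = -32.1
ΔH°rxn = (-39.2) − (-32.1) = -7.1 kcal/mol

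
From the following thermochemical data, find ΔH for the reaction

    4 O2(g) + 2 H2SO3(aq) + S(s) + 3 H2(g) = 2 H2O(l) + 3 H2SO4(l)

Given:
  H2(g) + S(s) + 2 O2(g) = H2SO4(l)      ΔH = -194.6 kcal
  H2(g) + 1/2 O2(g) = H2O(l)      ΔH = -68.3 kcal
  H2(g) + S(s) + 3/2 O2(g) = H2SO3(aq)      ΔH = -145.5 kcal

ΔH = -429.4 kcal

equation 1 × 3: (3)·(-194.6) = -583.8 kcal
equation 2 × 2: (2)·(-68.3) = -136.6 kcal
equation 3 reversed and × 2: (-2)·(-145.5) = +291.0 kcal
Summing the manipulated equations, ΔH = (-583.8) + (-136.6) + (+291.0) = -429.4 kcal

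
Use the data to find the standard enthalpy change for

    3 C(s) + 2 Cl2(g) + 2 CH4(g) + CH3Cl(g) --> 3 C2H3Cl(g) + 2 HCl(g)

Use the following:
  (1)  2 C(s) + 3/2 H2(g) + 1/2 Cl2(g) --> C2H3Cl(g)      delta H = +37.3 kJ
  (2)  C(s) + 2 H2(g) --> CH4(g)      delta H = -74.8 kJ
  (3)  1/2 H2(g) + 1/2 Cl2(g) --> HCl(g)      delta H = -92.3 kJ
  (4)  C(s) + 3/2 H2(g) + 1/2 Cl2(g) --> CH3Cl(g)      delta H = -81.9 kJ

(1) × 3 (×3 to match 3 C2H3Cl(g) in the target): (3)·(+37.3) = +111.9 kJ
(2) reversed and × 2 (reverse to put CH4(g) on the reactant side; ×2 to match 2 CH4(g) in the target): (-2)·(-74.8) = +149.6 kJ
(3) × 2 (×2 to match 2 HCl(g) in the target): (2)·(-92.3) = -184.6 kJ
(4) reversed (CH3Cl(g) must end up as a reactant): +81.9 kJ
By Hess's law, delta H = (+111.9) + (+149.6) + (-184.6) + (+81.9) = 158.8 kJ

delta H = 158.8 kJ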